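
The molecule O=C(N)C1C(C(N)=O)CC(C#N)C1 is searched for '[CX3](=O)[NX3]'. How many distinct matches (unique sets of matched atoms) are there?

2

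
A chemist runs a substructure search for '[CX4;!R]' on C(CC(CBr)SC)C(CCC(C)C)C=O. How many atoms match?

11

The query [CX4;!R] means: aliphatic carbon with four total connections, not in a ring.
Check the 15 heavy atoms by environment: 11× C (X4, acyclic) → match; 1× S (X2, acyclic) → no; 1× Br (X1, acyclic) → no; 1× C (X3, acyclic) → no; 1× O (X1, acyclic) → no.
That gives 11 matching atoms.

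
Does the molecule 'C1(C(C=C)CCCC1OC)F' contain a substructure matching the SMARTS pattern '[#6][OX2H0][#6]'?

The pattern [#6][OX2H0][#6] describes an aliphatic oxygen bridging two carbons with no H on the oxygen — an ether.
The molecule carries a methoxy ether (-OCH3), whose atoms satisfy every constraint of the query, so the pattern matches.

Yes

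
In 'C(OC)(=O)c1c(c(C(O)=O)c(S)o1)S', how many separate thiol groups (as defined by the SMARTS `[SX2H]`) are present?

2

[SX2H] is the SMARTS for a thiol: an aliphatic sulfur with two connections, one being H.
The molecule carries 2 separate instances of a thiol (-SH) meeting every constraint; each maps to a distinct set of atoms, giving 2 matches.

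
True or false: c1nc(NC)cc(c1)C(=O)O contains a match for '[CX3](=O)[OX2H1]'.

The pattern [CX3](=O)[OX2H1] describes an sp2 carbon double-bonded to O and single-bonded to an -OH oxygen — a carboxylic acid.
The molecule carries a carboxylic acid group (-C(=O)OH), whose atoms satisfy every constraint of the query, so the pattern matches.

True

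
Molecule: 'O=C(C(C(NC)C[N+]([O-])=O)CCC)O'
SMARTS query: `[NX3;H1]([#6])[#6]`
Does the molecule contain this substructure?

Yes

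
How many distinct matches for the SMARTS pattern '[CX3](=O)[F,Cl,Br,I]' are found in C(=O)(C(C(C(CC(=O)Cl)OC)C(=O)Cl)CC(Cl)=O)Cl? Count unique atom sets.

[CX3](=O)[F,Cl,Br,I] is the SMARTS for an acyl halide: a carbonyl carbon bonded to a halogen.
The molecule carries 4 separate instances of an acyl chloride (-C(=O)Cl) meeting every constraint; each maps to a distinct set of atoms, giving 4 matches.

4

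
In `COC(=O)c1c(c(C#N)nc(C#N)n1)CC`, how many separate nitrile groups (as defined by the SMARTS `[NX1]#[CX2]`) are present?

2

[NX1]#[CX2] is the SMARTS for a nitrile: a nitrogen triple-bonded to a two-connected carbon.
The molecule carries 2 separate instances of a nitrile (-C#N) meeting every constraint; each maps to a distinct set of atoms, giving 2 matches.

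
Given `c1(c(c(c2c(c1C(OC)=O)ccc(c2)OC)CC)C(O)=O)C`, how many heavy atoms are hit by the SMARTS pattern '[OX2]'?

The query [OX2] means: aliphatic oxygen with two total connections — ether, hydroxyl, or ester single-bond O.
Check the 22 heavy atoms by environment: 10× c (aromatic, X3) → no; 5× C (X4) → no; 2× C (X3) → no; 2× O (X1) → no; 3× O (X2) → match.
That gives 3 matching atoms.

3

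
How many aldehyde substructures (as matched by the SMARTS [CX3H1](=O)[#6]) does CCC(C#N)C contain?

0

[CX3H1](=O)[#6] is the SMARTS for an aldehyde: an sp2 carbon with one H, double-bonded to O and single-bonded to carbon.
No fragment in the molecule satisfies every constraint, giving 0 matches.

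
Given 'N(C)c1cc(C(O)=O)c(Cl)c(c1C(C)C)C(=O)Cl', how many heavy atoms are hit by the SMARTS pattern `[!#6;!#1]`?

6

The query [!#6;!#1] means: not carbon and not hydrogen — any heteroatom.
Check the 18 heavy atoms by environment: 6× c (aromatic) → no; 6× C → no; 3× O → match; 1× N → match; 2× Cl → match.
Summing the matching environments: 3 + 1 + 2 = 6 matching atoms.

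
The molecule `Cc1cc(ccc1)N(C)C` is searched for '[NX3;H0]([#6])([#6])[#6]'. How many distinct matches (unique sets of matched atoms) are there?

1

[NX3;H0]([#6])([#6])[#6] is the SMARTS for a tertiary amine: a trivalent nitrogen with no H, bonded to three carbons.
Exactly one fragment in the molecule meets all constraints, giving 1 match.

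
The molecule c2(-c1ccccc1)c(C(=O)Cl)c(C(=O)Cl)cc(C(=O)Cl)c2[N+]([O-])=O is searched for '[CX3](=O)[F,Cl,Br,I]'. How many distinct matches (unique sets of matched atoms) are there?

[CX3](=O)[F,Cl,Br,I] is the SMARTS for an acyl halide: a carbonyl carbon bonded to a halogen.
The molecule carries 3 separate instances of an acyl chloride (-C(=O)Cl) meeting every constraint; each maps to a distinct set of atoms, giving 3 matches.

3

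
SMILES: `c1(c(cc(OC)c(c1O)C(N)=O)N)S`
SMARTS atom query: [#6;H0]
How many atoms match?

The query [#6;H0] means: any carbon with no attached hydrogen.
Check the 14 heavy atoms by environment: 5× c (aromatic, H0) → match; 1× c (aromatic, H1) → no; 1× S (H1) → no; 2× O (H0) → no; 1× C (H3) → no; 1× C (H0) → match; 2× N (H2) → no; 1× O (H1) → no.
Summing the matching environments: 5 + 1 = 6 matching atoms.

6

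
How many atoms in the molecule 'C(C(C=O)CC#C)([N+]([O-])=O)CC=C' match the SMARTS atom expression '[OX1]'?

The query [OX1] means: aliphatic oxygen with one total connection — typically a carbonyl =O or an oxide.
Check the 13 heavy atoms by environment: 4× C (X4) → no; 2× C (X2) → no; 1× N (charge +1, X3) → no; 1× O (charge -1, X1) → match; 2× O (X1) → match; 3× C (X3) → no.
Summing the matching environments: 1 + 2 = 3 matching atoms.

3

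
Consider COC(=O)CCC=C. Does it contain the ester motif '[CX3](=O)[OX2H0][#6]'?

The pattern [CX3](=O)[OX2H0][#6] describes a carbonyl carbon bonded to an oxygen that is itself bonded to carbon (no H on that O) — an ester.
The molecule carries a methyl-ester group (-C(=O)OCH3), whose atoms satisfy every constraint of the query, so the pattern matches.

Yes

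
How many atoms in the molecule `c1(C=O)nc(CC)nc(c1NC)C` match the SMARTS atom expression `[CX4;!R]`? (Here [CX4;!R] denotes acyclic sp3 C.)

Check the 13 heavy atoms by environment: 2× n (aromatic, X2, in 6-ring) → no; 4× c (aromatic, X3, in 6-ring) → no; 1× N (X3, acyclic) → no; 4× C (X4, acyclic) → match; 1× C (X3, acyclic) → no; 1× O (X1, acyclic) → no.
That gives 4 matching atoms.

4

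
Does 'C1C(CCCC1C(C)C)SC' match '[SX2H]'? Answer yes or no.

No

The pattern [SX2H] describes an aliphatic sulfur with two connections, one being H — a thiol.
The closest candidate here is a methylthio ether (-SCH3), but the sulfur has H0 (bonded to two carbons), not H1. No other fragment satisfies the full query, so there is no match.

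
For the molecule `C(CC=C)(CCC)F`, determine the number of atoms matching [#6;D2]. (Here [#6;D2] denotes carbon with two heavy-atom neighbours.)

4

The query [#6;D2] means: any carbon bonded to exactly two heavy atoms.
Check the 8 heavy atoms by environment: 4× C (D2) → match; 1× C (D3) → no; 1× F (D1) → no; 2× C (D1) → no.
That gives 4 matching atoms.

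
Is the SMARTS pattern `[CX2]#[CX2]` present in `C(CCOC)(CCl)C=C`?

No

The pattern [CX2]#[CX2] describes a carbon-carbon triple bond — an alkyne.
The closest candidate here is a vinyl group (-CH=CH2), but the C=C is a double bond; both carbons are CX3, not CX2. No other fragment satisfies the full query, so there is no match.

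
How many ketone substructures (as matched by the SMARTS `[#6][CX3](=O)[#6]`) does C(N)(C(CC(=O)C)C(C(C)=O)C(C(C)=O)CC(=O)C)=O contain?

4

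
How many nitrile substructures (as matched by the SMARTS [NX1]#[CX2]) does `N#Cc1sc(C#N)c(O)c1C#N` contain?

3

[NX1]#[CX2] is the SMARTS for a nitrile: a nitrogen triple-bonded to a two-connected carbon.
The molecule carries 3 separate instances of a nitrile (-C#N) meeting every constraint; each maps to a distinct set of atoms, giving 3 matches.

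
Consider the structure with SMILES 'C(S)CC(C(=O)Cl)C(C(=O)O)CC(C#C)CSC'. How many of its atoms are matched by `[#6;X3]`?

The query [#6;X3] means: any carbon (aromatic or not) with three total connections.
Check the 18 heavy atoms by environment: 8× C (X4) → no; 2× C (X3) → match; 2× O (X1) → no; 1× O (X2) → no; 2× C (X2) → no; 2× S (X2) → no; 1× Cl (X1) → no.
That gives 2 matching atoms.

2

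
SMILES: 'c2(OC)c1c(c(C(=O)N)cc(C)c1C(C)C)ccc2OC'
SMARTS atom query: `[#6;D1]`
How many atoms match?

5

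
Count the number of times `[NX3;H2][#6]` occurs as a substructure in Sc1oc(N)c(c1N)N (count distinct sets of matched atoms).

3

[NX3;H2][#6] is the SMARTS for a primary amine: a trivalent nitrogen with two H attached to carbon.
The molecule carries 3 separate instances of a primary amino group (-NH2) meeting every constraint; each maps to a distinct set of atoms, giving 3 matches.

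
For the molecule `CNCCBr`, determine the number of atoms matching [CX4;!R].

3

Check the 5 heavy atoms by environment: 3× C (X4, acyclic) → match; 1× Br (X1, acyclic) → no; 1× N (X3, acyclic) → no.
That gives 3 matching atoms.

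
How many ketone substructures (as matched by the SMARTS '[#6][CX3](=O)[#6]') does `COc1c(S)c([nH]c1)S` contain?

0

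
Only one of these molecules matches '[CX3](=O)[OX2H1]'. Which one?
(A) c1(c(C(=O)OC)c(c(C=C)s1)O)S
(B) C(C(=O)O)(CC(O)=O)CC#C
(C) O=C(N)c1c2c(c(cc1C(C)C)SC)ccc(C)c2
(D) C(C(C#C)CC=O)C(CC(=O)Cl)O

[CX3](=O)[OX2H1] describes an sp2 carbon double-bonded to O and single-bonded to an -OH oxygen (a carboxylic acid).
(A) has a methyl-ester group (-C(=O)OCH3) but the singly-bonded O has no H (OX2H0, not OX2H1).
(B) contains a carboxylic acid group (-C(=O)OH), which satisfies every atom and bond constraint.
(C) has a primary amide (-C(=O)NH2) but the carbonyl is bonded to N, not to an -OH oxygen.
(D) has an acyl chloride (-C(=O)Cl) but the carbonyl is bonded to Cl, not to an -OH oxygen.
So the answer is (B).

B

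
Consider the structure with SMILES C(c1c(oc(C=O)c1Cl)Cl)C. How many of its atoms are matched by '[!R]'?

6

The query [!R] means: !R matches any atom not in a ring.
Check the 11 heavy atoms by environment: 1× o (aromatic, in 5-ring) → no; 4× c (aromatic, in 5-ring) → no; 2× Cl (acyclic) → match; 3× C (acyclic) → match; 1× O (acyclic) → match.
Summing the matching environments: 2 + 3 + 1 = 6 matching atoms.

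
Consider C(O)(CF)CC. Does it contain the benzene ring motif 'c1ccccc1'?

The pattern c1ccccc1 describes six aromatic carbons in a ring — a benzene ring.
The closest candidate here is a methyl group (-CH3), but no six-membered all-carbon aromatic ring is present. No other fragment satisfies the full query, so there is no match.

No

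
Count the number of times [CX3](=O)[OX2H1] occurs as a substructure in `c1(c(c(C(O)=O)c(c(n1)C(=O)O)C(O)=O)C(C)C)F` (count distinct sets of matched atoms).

[CX3](=O)[OX2H1] is the SMARTS for a carboxylic acid: an sp2 carbon double-bonded to O and single-bonded to an -OH oxygen.
The molecule carries 3 separate instances of a carboxylic acid group (-C(=O)OH) meeting every constraint; each maps to a distinct set of atoms, giving 3 matches.

3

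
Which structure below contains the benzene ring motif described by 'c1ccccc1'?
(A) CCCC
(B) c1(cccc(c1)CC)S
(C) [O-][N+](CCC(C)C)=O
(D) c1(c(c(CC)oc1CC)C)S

B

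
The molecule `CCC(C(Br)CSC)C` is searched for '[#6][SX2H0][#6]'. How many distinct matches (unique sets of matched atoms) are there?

1

[#6][SX2H0][#6] is the SMARTS for a thioether: an aliphatic sulfur bridging two carbons with no H on the sulfur.
Exactly one fragment in the molecule meets all constraints, giving 1 match.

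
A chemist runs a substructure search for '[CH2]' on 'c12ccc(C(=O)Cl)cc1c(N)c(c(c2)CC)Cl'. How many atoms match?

1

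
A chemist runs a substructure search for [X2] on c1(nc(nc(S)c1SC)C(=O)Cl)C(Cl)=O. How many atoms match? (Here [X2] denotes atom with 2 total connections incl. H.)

4

The query [X2] means: any atom with exactly two total connections (bonds + H).
Check the 15 heavy atoms by environment: 2× n (aromatic, X2) → match; 4× c (aromatic, X3) → no; 2× S (X2) → match; 2× C (X3) → no; 2× O (X1) → no; 2× Cl (X1) → no; 1× C (X4) → no.
Summing the matching environments: 2 + 2 = 4 matching atoms.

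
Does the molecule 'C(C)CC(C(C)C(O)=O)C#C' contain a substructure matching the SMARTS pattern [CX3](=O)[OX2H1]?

The pattern [CX3](=O)[OX2H1] describes an sp2 carbon double-bonded to O and single-bonded to an -OH oxygen — a carboxylic acid.
The molecule carries a carboxylic acid group (-C(=O)OH), whose atoms satisfy every constraint of the query, so the pattern matches.

Yes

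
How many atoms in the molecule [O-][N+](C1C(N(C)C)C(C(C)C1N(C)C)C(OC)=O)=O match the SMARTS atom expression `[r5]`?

The query [r5] means: r5 matches atoms in a five-membered ring.
Check the 19 heavy atoms by environment: 5× C (in 5-ring) → match; 1× N (charge +1, acyclic) → no; 1× O (charge -1, acyclic) → no; 3× O (acyclic) → no; 2× N (acyclic) → no; 7× C (acyclic) → no.
That gives 5 matching atoms.

5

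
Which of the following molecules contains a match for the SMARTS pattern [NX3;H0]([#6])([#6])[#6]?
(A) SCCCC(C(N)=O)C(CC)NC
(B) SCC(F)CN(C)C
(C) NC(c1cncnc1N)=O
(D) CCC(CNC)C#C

B

[NX3;H0]([#6])([#6])[#6] describes a trivalent nitrogen with no H, bonded to three carbons (a tertiary amine).
(A) has a primary amide (-C(=O)NH2) but the amide nitrogen has H2 and only one carbon neighbour.
(B) contains a dimethylamino group (-N(CH3)2), which satisfies every atom and bond constraint.
(C) has a primary amino group (-NH2) but the nitrogen has H2, not H0 with three carbons.
(D) has an N-methylamino group (-NHCH3) but the nitrogen still has one H (H1), not H0.
So the answer is (B).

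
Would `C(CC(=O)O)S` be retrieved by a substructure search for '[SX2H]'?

Yes

The pattern [SX2H] describes an aliphatic sulfur with two connections, one being H — a thiol.
The molecule carries a thiol (-SH), whose atoms satisfy every constraint of the query, so the pattern matches.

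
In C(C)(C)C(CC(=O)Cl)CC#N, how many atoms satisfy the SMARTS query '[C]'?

8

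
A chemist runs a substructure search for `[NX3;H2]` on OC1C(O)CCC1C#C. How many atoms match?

Check the 9 heavy atoms by environment: 2× C (H2, X4) → no; 3× C (H1, X4) → no; 1× C (H0, X2) → no; 1× C (H1, X2) → no; 2× O (H1, X2) → no.
No environment satisfies the query, so 0 matching atoms.

0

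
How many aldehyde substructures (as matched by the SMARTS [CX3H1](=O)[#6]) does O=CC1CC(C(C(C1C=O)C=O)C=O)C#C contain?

4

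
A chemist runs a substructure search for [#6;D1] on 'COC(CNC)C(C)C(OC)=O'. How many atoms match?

4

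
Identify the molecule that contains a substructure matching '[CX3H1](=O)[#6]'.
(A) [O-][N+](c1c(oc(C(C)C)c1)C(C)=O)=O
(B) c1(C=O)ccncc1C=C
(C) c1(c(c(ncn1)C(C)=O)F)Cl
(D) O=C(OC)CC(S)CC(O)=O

B

[CX3H1](=O)[#6] describes an sp2 carbon with one H, double-bonded to O and single-bonded to carbon (an aldehyde).
(A) has an acetyl/ketone group (-C(=O)CH3) but the carbonyl carbon has H0 (two carbon neighbours), not H1.
(B) contains an aldehyde (-CHO), which satisfies every atom and bond constraint.
(C) has an acetyl/ketone group (-C(=O)CH3) but the carbonyl carbon has H0 (two carbon neighbours), not H1.
(D) has a methyl-ester group (-C(=O)OCH3) but the carbonyl carbon has H0, not H1.
So the answer is (B).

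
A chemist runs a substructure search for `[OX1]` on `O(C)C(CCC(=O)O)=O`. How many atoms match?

2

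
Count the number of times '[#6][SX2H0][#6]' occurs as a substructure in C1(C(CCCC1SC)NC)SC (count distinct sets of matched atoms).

[#6][SX2H0][#6] is the SMARTS for a thioether: an aliphatic sulfur bridging two carbons with no H on the sulfur.
The molecule carries 2 separate instances of a methylthio ether (-SCH3) meeting every constraint; each maps to a distinct set of atoms, giving 2 matches.

2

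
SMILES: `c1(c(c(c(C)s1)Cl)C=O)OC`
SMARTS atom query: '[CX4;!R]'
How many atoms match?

2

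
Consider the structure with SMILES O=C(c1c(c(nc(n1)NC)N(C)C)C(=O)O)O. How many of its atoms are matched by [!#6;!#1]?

8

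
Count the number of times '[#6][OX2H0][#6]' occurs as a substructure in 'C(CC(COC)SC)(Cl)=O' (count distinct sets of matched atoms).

[#6][OX2H0][#6] is the SMARTS for an ether: an aliphatic oxygen bridging two carbons with no H on the oxygen.
Exactly one fragment in the molecule meets all constraints, giving 1 match.

1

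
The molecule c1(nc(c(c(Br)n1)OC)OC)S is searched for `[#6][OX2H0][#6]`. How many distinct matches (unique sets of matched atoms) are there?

[#6][OX2H0][#6] is the SMARTS for an ether: an aliphatic oxygen bridging two carbons with no H on the oxygen.
The molecule carries 2 separate instances of a methoxy ether (-OCH3) meeting every constraint; each maps to a distinct set of atoms, giving 2 matches.

2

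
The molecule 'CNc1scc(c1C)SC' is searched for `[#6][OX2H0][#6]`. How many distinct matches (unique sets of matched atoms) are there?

0

[#6][OX2H0][#6] is the SMARTS for an ether: an aliphatic oxygen bridging two carbons with no H on the oxygen.
No fragment in the molecule satisfies every constraint, giving 0 matches.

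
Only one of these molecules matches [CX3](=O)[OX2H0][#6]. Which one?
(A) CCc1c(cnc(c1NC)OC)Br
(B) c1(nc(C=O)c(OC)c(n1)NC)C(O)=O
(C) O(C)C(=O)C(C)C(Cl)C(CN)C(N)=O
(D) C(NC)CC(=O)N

C

[CX3](=O)[OX2H0][#6] describes a carbonyl carbon bonded to an oxygen that is itself bonded to carbon (no H on that O) (an ester).
(A) has a methoxy ether (-OCH3) but the ether oxygen is not adjacent to a C=O carbon.
(B) has a methoxy ether (-OCH3) but the ether oxygen is not adjacent to a C=O carbon.
(C) contains a methyl-ester group (-C(=O)OCH3), which satisfies every atom and bond constraint.
(D) has a primary amide (-C(=O)NH2) but the carbonyl is bonded to N, not to an O-C linkage.
So the answer is (C).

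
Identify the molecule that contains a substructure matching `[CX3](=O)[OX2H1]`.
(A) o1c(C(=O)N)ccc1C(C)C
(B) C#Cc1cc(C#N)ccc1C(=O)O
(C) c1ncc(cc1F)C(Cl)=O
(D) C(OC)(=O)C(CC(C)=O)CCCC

B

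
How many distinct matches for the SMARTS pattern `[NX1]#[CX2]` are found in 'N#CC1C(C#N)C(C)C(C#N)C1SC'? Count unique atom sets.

[NX1]#[CX2] is the SMARTS for a nitrile: a nitrogen triple-bonded to a two-connected carbon.
The molecule carries 3 separate instances of a nitrile (-C#N) meeting every constraint; each maps to a distinct set of atoms, giving 3 matches.

3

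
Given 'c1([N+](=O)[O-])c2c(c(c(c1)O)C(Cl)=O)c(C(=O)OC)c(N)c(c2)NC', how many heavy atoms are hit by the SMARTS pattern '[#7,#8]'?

9

The query [#7,#8] means: nitrogen or oxygen (comma = OR).
Check the 24 heavy atoms by environment: 10× c (aromatic) → no; 2× N → match; 4× C → no; 1× N (charge +1) → match; 1× O (charge -1) → match; 5× O → match; 1× Cl → no.
Summing the matching environments: 2 + 1 + 1 + 5 = 9 matching atoms.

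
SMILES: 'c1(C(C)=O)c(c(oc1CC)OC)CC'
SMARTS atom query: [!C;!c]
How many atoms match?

3

The query [!C;!c] means: neither aliphatic nor aromatic carbon — same as [!#6].
Check the 14 heavy atoms by environment: 1× o (aromatic) → match; 4× c (aromatic) → no; 2× O → match; 7× C → no.
Summing the matching environments: 1 + 2 = 3 matching atoms.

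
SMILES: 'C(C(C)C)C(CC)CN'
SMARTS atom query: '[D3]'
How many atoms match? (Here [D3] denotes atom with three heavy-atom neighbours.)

Check the 9 heavy atoms by environment: 3× C (D2) → no; 2× C (D3) → match; 3× C (D1) → no; 1× N (D1) → no.
That gives 2 matching atoms.

2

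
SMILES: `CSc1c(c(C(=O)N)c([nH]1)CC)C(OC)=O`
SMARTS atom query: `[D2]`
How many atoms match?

4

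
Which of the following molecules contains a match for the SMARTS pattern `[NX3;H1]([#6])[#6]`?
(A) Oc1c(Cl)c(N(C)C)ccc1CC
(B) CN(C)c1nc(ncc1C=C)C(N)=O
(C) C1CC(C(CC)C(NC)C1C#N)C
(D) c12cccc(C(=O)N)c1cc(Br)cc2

[NX3;H1]([#6])[#6] describes a trivalent nitrogen with one H, bonded to two carbons (a secondary amine).
(A) has a dimethylamino group (-N(CH3)2) but the nitrogen has H0, not H1.
(B) has a dimethylamino group (-N(CH3)2) but the nitrogen has H0, not H1.
(C) contains an N-methylamino group (-NHCH3), which satisfies every atom and bond constraint.
(D) has a primary amide (-C(=O)NH2) but the -C(=O)NH2 nitrogen has H2, not H1.
So the answer is (C).

C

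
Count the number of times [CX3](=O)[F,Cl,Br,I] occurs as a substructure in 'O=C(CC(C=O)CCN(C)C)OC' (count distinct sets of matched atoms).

0

[CX3](=O)[F,Cl,Br,I] is the SMARTS for an acyl halide: a carbonyl carbon bonded to a halogen.
The molecule has a methyl-ester group (-C(=O)OCH3), but the carbonyl is bonded to -O-C, not to a halogen; nothing else fits, so there are 0 matches.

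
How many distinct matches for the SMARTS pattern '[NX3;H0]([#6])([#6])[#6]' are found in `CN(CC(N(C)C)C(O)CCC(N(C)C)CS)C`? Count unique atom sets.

[NX3;H0]([#6])([#6])[#6] is the SMARTS for a tertiary amine: a trivalent nitrogen with no H, bonded to three carbons.
The molecule carries 3 separate instances of a dimethylamino group (-N(CH3)2) meeting every constraint; each maps to a distinct set of atoms, giving 3 matches.

3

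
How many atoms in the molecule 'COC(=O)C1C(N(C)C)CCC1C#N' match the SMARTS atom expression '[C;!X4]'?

The query [C;!X4] means: aliphatic carbon that does not have four total connections.
Check the 14 heavy atoms by environment: 8× C (X4) → no; 1× N (X3) → no; 1× C (X3) → match; 1× O (X1) → no; 1× O (X2) → no; 1× C (X2) → match; 1× N (X1) → no.
Summing the matching environments: 1 + 1 = 2 matching atoms.

2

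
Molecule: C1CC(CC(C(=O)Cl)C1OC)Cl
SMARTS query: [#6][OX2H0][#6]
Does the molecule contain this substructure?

Yes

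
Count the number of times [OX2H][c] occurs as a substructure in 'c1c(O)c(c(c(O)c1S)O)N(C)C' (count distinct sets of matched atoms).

3

[OX2H][c] is the SMARTS for a phenol: a hydroxyl oxygen attached to an aromatic carbon.
The molecule carries 3 separate instances of a hydroxyl group (-OH) meeting every constraint; each maps to a distinct set of atoms, giving 3 matches.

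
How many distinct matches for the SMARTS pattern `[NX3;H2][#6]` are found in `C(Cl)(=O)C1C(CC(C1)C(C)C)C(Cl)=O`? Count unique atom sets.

0

[NX3;H2][#6] is the SMARTS for a primary amine: a trivalent nitrogen with two H attached to carbon.
No fragment in the molecule satisfies every constraint, giving 0 matches.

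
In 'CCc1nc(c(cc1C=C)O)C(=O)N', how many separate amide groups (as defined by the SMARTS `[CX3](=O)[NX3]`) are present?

1

[CX3](=O)[NX3] is the SMARTS for an amide: a carbonyl carbon bonded to a trivalent nitrogen.
Exactly one fragment in the molecule meets all constraints, giving 1 match.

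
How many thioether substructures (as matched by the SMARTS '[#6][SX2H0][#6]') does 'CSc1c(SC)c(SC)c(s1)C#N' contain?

[#6][SX2H0][#6] is the SMARTS for a thioether: an aliphatic sulfur bridging two carbons with no H on the sulfur.
The molecule carries 3 separate instances of a methylthio ether (-SCH3) meeting every constraint; each maps to a distinct set of atoms, giving 3 matches.

3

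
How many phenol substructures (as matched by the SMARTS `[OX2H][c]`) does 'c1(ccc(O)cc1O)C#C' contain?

[OX2H][c] is the SMARTS for a phenol: a hydroxyl oxygen attached to an aromatic carbon.
The molecule carries 2 separate instances of a hydroxyl group (-OH) meeting every constraint; each maps to a distinct set of atoms, giving 2 matches.

2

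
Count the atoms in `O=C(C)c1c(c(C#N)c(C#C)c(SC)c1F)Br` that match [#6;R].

Check the 17 heavy atoms by environment: 6× c (aromatic, in 6-ring) → match; 1× F (acyclic) → no; 6× C (acyclic) → no; 1× N (acyclic) → no; 1× S (acyclic) → no; 1× O (acyclic) → no; 1× Br (acyclic) → no.
That gives 6 matching atoms.

6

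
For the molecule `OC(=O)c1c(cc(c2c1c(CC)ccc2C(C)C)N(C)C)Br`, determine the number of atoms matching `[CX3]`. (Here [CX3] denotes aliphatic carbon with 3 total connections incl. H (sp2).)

1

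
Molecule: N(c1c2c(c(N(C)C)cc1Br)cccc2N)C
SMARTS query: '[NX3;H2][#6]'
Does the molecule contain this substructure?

Yes

The pattern [NX3;H2][#6] describes a trivalent nitrogen with two H attached to carbon — a primary amine.
The molecule carries a primary amino group (-NH2), whose atoms satisfy every constraint of the query, so the pattern matches.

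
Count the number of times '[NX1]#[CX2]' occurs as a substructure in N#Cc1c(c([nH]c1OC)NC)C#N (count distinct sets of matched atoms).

2

[NX1]#[CX2] is the SMARTS for a nitrile: a nitrogen triple-bonded to a two-connected carbon.
The molecule carries 2 separate instances of a nitrile (-C#N) meeting every constraint; each maps to a distinct set of atoms, giving 2 matches.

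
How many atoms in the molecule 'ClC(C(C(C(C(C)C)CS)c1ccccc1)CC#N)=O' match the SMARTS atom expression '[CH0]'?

2

The query [CH0] means: aliphatic carbon with no attached hydrogen.
Check the 20 heavy atoms by environment: 2× C (H2) → no; 4× C (H1) → no; 2× C (H3) → no; 1× c (aromatic, H0) → no; 5× c (aromatic, H1) → no; 2× C (H0) → match; 1× O (H0) → no; 1× Cl (H0) → no; 1× N (H0) → no; 1× S (H1) → no.
That gives 2 matching atoms.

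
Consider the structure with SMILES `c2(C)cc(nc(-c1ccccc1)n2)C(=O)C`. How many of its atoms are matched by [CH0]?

The query [CH0] means: aliphatic carbon with no attached hydrogen.
Check the 16 heavy atoms by environment: 2× n (aromatic, H0) → no; 4× c (aromatic, H0) → no; 6× c (aromatic, H1) → no; 1× C (H0) → match; 1× O (H0) → no; 2× C (H3) → no.
That gives 1 matching atom.

1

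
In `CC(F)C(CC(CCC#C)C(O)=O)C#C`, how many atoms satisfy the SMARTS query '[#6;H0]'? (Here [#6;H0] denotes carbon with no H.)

3

Check the 15 heavy atoms by environment: 3× C (H2) → no; 5× C (H1) → no; 1× C (H3) → no; 3× C (H0) → match; 1× O (H0) → no; 1× O (H1) → no; 1× F (H0) → no.
That gives 3 matching atoms.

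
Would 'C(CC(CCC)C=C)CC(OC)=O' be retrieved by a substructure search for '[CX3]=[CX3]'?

The pattern [CX3]=[CX3] describes a non-aromatic C=C double bond between two sp2 carbons — an alkene.
The molecule carries a vinyl group (-CH=CH2), whose atoms satisfy every constraint of the query, so the pattern matches.

Yes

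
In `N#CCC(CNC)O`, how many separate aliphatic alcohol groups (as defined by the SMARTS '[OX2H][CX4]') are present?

1

[OX2H][CX4] is the SMARTS for an aliphatic alcohol: a hydroxyl oxygen bound to an sp3 (X4) carbon.
Exactly one fragment in the molecule meets all constraints, giving 1 match.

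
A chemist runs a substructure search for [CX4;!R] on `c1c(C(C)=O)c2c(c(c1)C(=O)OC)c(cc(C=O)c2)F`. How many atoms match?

Check the 20 heavy atoms by environment: 10× c (aromatic, X3, in 6-ring) → no; 3× C (X3, acyclic) → no; 3× O (X1, acyclic) → no; 2× C (X4, acyclic) → match; 1× O (X2, acyclic) → no; 1× F (X1, acyclic) → no.
That gives 2 matching atoms.

2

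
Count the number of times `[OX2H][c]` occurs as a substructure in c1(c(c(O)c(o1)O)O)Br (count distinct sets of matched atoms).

3

[OX2H][c] is the SMARTS for a phenol: a hydroxyl oxygen attached to an aromatic carbon.
The molecule carries 3 separate instances of a hydroxyl group (-OH) meeting every constraint; each maps to a distinct set of atoms, giving 3 matches.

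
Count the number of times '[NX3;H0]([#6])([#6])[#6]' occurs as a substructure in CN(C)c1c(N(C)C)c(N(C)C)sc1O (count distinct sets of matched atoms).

[NX3;H0]([#6])([#6])[#6] is the SMARTS for a tertiary amine: a trivalent nitrogen with no H, bonded to three carbons.
The molecule carries 3 separate instances of a dimethylamino group (-N(CH3)2) meeting every constraint; each maps to a distinct set of atoms, giving 3 matches.

3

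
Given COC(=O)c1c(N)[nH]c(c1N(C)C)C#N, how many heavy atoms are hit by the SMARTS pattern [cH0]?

4

The query [cH0] means: aromatic carbon with no attached hydrogen (substituted or ring-fusion).
Check the 15 heavy atoms by environment: 1× n (aromatic, H1) → no; 4× c (aromatic, H0) → match; 2× C (H0) → no; 2× O (H0) → no; 3× C (H3) → no; 2× N (H0) → no; 1× N (H2) → no.
That gives 4 matching atoms.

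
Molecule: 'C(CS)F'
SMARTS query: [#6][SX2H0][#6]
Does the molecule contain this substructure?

No

The pattern [#6][SX2H0][#6] describes an aliphatic sulfur bridging two carbons with no H on the sulfur — a thioether.
The closest candidate here is a thiol (-SH), but the sulfur has H1, not H0 bridging two carbons. No other fragment satisfies the full query, so there is no match.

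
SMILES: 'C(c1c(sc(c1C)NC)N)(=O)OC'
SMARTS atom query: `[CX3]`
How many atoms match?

Check the 13 heavy atoms by environment: 1× s (aromatic, X2) → no; 4× c (aromatic, X3) → no; 2× N (X3) → no; 3× C (X4) → no; 1× C (X3) → match; 1× O (X1) → no; 1× O (X2) → no.
That gives 1 matching atom.

1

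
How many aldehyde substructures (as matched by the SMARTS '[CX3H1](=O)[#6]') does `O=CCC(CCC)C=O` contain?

2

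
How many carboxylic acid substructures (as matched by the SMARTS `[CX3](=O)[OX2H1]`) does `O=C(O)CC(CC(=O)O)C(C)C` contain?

[CX3](=O)[OX2H1] is the SMARTS for a carboxylic acid: an sp2 carbon double-bonded to O and single-bonded to an -OH oxygen.
The molecule carries 2 separate instances of a carboxylic acid group (-C(=O)OH) meeting every constraint; each maps to a distinct set of atoms, giving 2 matches.

2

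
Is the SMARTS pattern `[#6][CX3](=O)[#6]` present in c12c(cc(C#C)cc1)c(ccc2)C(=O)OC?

The pattern [#6][CX3](=O)[#6] describes a carbonyl carbon (no H) flanked by two carbons — a ketone.
The closest candidate here is a methyl-ester group (-C(=O)OCH3), but one neighbour of the carbonyl carbon is O, not C. No other fragment satisfies the full query, so there is no match.

No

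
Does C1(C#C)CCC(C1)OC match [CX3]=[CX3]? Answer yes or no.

The pattern [CX3]=[CX3] describes a non-aromatic C=C double bond between two sp2 carbons — an alkene.
The closest candidate here is an ethynyl group (-C#CH), but the C-C bond is a triple bond, not a double bond. No other fragment satisfies the full query, so there is no match.

No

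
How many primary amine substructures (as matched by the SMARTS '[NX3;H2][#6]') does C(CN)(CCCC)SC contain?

1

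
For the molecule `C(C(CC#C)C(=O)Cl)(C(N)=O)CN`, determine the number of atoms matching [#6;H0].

Check the 13 heavy atoms by environment: 2× C (H2) → no; 3× C (H1) → no; 2× N (H2) → no; 3× C (H0) → match; 2× O (H0) → no; 1× Cl (H0) → no.
That gives 3 matching atoms.

3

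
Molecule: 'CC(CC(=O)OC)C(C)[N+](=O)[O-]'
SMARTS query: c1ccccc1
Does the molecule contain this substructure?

The pattern c1ccccc1 describes six aromatic carbons in a ring — a benzene ring.
The closest candidate here is a methyl group (-CH3), but no six-membered all-carbon aromatic ring is present. No other fragment satisfies the full query, so there is no match.

No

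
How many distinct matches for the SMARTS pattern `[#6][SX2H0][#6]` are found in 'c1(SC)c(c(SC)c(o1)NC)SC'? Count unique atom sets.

3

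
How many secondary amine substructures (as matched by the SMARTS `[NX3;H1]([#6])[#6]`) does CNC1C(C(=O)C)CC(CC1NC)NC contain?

3

[NX3;H1]([#6])[#6] is the SMARTS for a secondary amine: a trivalent nitrogen with one H, bonded to two carbons.
The molecule carries 3 separate instances of an N-methylamino group (-NHCH3) meeting every constraint; each maps to a distinct set of atoms, giving 3 matches.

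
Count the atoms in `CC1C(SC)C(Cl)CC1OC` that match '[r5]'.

5

The query [r5] means: r5 matches atoms in a five-membered ring.
Check the 11 heavy atoms by environment: 5× C (in 5-ring) → match; 3× C (acyclic) → no; 1× Cl (acyclic) → no; 1× O (acyclic) → no; 1× S (acyclic) → no.
That gives 5 matching atoms.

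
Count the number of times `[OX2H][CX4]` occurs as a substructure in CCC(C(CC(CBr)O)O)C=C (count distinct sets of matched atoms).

[OX2H][CX4] is the SMARTS for an aliphatic alcohol: a hydroxyl oxygen bound to an sp3 (X4) carbon.
The molecule carries 2 separate instances of a hydroxyl group (-OH) meeting every constraint; each maps to a distinct set of atoms, giving 2 matches.

2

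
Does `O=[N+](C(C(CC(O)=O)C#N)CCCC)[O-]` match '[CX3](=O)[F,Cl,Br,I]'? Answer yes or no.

The pattern [CX3](=O)[F,Cl,Br,I] describes a carbonyl carbon bonded to a halogen — an acyl halide.
The closest candidate here is a carboxylic acid group (-C(=O)OH), but the carbonyl is bonded to -OH, not to a halogen. No other fragment satisfies the full query, so there is no match.

No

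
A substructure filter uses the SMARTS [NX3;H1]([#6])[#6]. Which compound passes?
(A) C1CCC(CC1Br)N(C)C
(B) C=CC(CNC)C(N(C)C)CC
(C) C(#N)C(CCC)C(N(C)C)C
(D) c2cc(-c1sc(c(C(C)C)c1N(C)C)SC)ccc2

B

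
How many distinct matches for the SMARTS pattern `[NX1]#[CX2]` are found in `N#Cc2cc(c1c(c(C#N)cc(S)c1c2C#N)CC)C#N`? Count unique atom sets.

4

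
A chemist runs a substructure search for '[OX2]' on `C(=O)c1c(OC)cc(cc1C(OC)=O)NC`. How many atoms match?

The query [OX2] means: aliphatic oxygen with two total connections — ether, hydroxyl, or ester single-bond O.
Check the 16 heavy atoms by environment: 6× c (aromatic, X3) → no; 2× O (X2) → match; 3× C (X4) → no; 2× C (X3) → no; 2× O (X1) → no; 1× N (X3) → no.
That gives 2 matching atoms.

2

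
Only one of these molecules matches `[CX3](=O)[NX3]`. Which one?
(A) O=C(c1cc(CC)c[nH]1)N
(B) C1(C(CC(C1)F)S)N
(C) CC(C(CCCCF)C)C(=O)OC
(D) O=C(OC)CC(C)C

[CX3](=O)[NX3] describes a carbonyl carbon bonded to a trivalent nitrogen (an amide).
(A) contains a primary amide (-C(=O)NH2), which satisfies every atom and bond constraint.
(B) has a primary amino group (-NH2) but the -NH2 is not attached to a carbonyl carbon.
(C) has a methyl-ester group (-C(=O)OCH3) but the carbonyl is bonded to O, not to an NX3 nitrogen.
(D) has a methyl-ester group (-C(=O)OCH3) but the carbonyl is bonded to O, not to an NX3 nitrogen.
So the answer is (A).

A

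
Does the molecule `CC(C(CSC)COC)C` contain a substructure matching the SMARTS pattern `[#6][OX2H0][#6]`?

Yes

The pattern [#6][OX2H0][#6] describes an aliphatic oxygen bridging two carbons with no H on the oxygen — an ether.
The molecule carries a methoxy ether (-OCH3), whose atoms satisfy every constraint of the query, so the pattern matches.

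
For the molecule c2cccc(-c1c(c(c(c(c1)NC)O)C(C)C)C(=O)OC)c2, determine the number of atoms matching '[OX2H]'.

1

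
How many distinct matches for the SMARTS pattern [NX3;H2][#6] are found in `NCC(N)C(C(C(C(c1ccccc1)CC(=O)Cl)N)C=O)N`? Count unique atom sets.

[NX3;H2][#6] is the SMARTS for a primary amine: a trivalent nitrogen with two H attached to carbon.
The molecule carries 4 separate instances of a primary amino group (-NH2) meeting every constraint; each maps to a distinct set of atoms, giving 4 matches.

4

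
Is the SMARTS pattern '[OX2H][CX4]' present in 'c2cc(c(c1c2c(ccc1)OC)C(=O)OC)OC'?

No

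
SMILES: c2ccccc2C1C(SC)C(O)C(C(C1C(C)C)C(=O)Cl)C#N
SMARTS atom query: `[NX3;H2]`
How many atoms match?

0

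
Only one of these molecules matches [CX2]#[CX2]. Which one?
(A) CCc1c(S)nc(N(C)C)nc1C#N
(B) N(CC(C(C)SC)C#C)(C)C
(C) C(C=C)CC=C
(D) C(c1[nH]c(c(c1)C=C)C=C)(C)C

B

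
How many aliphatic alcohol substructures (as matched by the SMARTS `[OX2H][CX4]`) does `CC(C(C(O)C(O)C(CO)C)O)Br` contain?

[OX2H][CX4] is the SMARTS for an aliphatic alcohol: a hydroxyl oxygen bound to an sp3 (X4) carbon.
The molecule carries 4 separate instances of a hydroxyl group (-OH) meeting every constraint; each maps to a distinct set of atoms, giving 4 matches.

4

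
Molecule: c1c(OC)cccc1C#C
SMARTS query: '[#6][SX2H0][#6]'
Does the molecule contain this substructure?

No

The pattern [#6][SX2H0][#6] describes an aliphatic sulfur bridging two carbons with no H on the sulfur — a thioether.
The closest candidate here is a methoxy ether (-OCH3), but the bridging atom is O, not S. No other fragment satisfies the full query, so there is no match.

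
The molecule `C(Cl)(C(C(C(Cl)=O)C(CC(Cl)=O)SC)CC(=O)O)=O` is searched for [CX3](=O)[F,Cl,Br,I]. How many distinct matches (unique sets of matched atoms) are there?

[CX3](=O)[F,Cl,Br,I] is the SMARTS for an acyl halide: a carbonyl carbon bonded to a halogen.
The molecule carries 3 separate instances of an acyl chloride (-C(=O)Cl) meeting every constraint; each maps to a distinct set of atoms, giving 3 matches.

3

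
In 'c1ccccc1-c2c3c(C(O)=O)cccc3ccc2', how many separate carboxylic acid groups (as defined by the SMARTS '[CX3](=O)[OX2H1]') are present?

1

[CX3](=O)[OX2H1] is the SMARTS for a carboxylic acid: an sp2 carbon double-bonded to O and single-bonded to an -OH oxygen.
Exactly one fragment in the molecule meets all constraints, giving 1 match.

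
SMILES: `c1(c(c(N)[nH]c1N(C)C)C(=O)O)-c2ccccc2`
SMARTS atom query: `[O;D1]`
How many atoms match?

2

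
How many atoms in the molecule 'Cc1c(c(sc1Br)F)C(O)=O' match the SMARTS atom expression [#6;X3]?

5

The query [#6;X3] means: any carbon (aromatic or not) with three total connections.
Check the 11 heavy atoms by environment: 1× s (aromatic, X2) → no; 4× c (aromatic, X3) → match; 1× C (X4) → no; 1× C (X3) → match; 1× O (X1) → no; 1× O (X2) → no; 1× Br (X1) → no; 1× F (X1) → no.
Summing the matching environments: 4 + 1 = 5 matching atoms.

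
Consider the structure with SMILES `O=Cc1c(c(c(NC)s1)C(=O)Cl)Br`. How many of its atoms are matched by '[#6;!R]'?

3

The query [#6;!R] means: carbon not in any ring.
Check the 13 heavy atoms by environment: 1× s (aromatic, in 5-ring) → no; 4× c (aromatic, in 5-ring) → no; 3× C (acyclic) → match; 2× O (acyclic) → no; 1× Cl (acyclic) → no; 1× Br (acyclic) → no; 1× N (acyclic) → no.
That gives 3 matching atoms.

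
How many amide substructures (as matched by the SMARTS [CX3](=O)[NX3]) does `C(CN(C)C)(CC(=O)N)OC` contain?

1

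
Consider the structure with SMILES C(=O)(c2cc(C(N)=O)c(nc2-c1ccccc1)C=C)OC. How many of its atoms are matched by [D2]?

The query [D2] means: atom with exactly two heavy-atom neighbours.
Check the 21 heavy atoms by environment: 1× n (aromatic, D2) → match; 5× c (aromatic, D3) → no; 6× c (aromatic, D2) → match; 2× C (D3) → no; 2× O (D1) → no; 1× O (D2) → match; 2× C (D1) → no; 1× N (D1) → no; 1× C (D2) → match.
Summing the matching environments: 1 + 6 + 1 + 1 = 9 matching atoms.

9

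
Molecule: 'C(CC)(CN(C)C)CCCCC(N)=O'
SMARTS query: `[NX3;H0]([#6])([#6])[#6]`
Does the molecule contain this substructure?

The pattern [NX3;H0]([#6])([#6])[#6] describes a trivalent nitrogen with no H, bonded to three carbons — a tertiary amine.
The molecule carries a dimethylamino group (-N(CH3)2), whose atoms satisfy every constraint of the query, so the pattern matches.

Yes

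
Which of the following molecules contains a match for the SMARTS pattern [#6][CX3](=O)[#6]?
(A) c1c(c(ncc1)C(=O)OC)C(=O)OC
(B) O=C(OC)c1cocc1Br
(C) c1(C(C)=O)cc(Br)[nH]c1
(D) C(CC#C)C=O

C

[#6][CX3](=O)[#6] describes a carbonyl carbon (no H) flanked by two carbons (a ketone).
(A) has a methyl-ester group (-C(=O)OCH3) but one neighbour of the carbonyl carbon is O, not C.
(B) has a methyl-ester group (-C(=O)OCH3) but one neighbour of the carbonyl carbon is O, not C.
(C) contains an acetyl/ketone group (-C(=O)CH3), which satisfies every atom and bond constraint.
(D) has an aldehyde (-CHO) but the carbonyl carbon has H1, so it is not flanked by two carbons.
So the answer is (C).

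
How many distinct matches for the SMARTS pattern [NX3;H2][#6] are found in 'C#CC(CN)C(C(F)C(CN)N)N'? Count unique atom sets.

[NX3;H2][#6] is the SMARTS for a primary amine: a trivalent nitrogen with two H attached to carbon.
The molecule carries 4 separate instances of a primary amino group (-NH2) meeting every constraint; each maps to a distinct set of atoms, giving 4 matches.

4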